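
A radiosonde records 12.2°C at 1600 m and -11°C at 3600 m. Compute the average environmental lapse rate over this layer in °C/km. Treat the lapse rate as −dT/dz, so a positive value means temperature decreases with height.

11.6°C/km

Γ = −ΔT/Δz = (12.2 − (-11)) / (3600 − 1600) m
  = 23.2°C / 2 km = 11.6°C/km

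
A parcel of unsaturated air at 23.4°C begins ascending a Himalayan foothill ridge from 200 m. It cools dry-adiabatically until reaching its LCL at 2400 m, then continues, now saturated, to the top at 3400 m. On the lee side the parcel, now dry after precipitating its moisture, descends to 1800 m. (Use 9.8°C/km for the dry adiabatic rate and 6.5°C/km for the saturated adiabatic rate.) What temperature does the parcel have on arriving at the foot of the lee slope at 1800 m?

Dry to 2400 m: -9.8 × 2.2 km = -21.56°C, so T = 1.84°C.
Saturated to 3400 m: -6.5 × 1 km = -6.5°C, so T = -4.66°C.
Dry descent to 1800 m: +9.8 × 1.6 km = +15.68°C, so T = 11.02°C.

11.02°C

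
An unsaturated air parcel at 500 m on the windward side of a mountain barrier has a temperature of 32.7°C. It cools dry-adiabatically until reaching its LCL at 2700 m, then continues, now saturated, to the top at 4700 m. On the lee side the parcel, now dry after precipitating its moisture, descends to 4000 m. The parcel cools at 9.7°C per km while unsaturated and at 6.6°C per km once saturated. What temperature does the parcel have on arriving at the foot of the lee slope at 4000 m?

4.95°C

500–2700 m, dry: Δz = 2.2 km ⇒ ΔT = -21.34°C; T = 11.36°C
2700–4700 m, saturated: Δz = 2 km ⇒ ΔT = -13.2°C; T = -1.84°C
4700–4000 m, dry descent: Δz = 0.7 km ⇒ ΔT = +6.79°C; T = 4.95°C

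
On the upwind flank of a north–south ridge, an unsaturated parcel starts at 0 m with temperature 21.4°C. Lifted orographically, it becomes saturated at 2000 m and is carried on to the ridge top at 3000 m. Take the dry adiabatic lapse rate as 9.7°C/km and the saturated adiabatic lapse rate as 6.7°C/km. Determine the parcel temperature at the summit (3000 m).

From 0 m to 2000 m (dry): cools by 9.7 × 2 = 19.4°C, giving 2°C.
From 2000 m to 3000 m (saturated): cools by 6.7 × 1 = 6.7°C, giving -4.7°C.

-4.7°C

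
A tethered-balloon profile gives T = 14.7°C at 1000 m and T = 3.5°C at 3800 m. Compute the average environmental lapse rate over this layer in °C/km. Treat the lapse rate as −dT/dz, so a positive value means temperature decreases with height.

4°C/km

Γ = −ΔT/Δz = (14.7 − 3.5) / (3800 − 1000) m
  = 11.2°C / 2.8 km = 4°C/km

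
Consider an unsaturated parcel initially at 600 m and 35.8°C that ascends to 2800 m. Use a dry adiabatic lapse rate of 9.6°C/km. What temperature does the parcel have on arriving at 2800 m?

600–2800 m, dry adiabatic: Δz = 2.2 km ⇒ ΔT = -21.12°C; T = 14.68°C

14.68°C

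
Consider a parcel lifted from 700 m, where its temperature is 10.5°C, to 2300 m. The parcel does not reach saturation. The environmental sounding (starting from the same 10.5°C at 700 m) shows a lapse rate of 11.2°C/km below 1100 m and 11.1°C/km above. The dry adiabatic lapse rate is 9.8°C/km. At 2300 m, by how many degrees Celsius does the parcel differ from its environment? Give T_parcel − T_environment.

+2.12°C (parcel warmer than environment)

Parcel:
  Dry to 2300 m: -9.8 × 1.6 km = -15.68°C, so T = -5.18°C.
Environment:
  Environment, lower layer to 1100 m: -11.2 × 0.4 km = -4.48°C, so T = 6.02°C.
  Environment, upper layer to 2300 m: -11.1 × 1.2 km = -13.32°C, so T = -7.3°C.
T_parcel − T_env = -5.18 − (-7.3) = +2.12°C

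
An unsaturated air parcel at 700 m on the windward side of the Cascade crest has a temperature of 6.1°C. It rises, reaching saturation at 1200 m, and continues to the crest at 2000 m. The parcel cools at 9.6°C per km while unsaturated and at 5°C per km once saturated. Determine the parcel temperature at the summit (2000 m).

700 → 1200 m (dry, 9.6°C/km): ΔT = -9.6 × 0.5 = -4.8°C → T = 1.3°C
1200 → 2000 m (saturated, 5°C/km): ΔT = -5 × 0.8 = -4°C → T = -2.7°C

-2.7°C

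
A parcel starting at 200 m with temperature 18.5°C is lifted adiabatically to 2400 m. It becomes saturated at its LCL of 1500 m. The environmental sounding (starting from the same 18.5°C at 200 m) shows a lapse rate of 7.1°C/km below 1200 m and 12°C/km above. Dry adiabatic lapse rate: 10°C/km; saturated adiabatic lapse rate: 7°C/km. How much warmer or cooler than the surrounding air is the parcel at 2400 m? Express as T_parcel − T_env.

+2.2°C (parcel warmer than environment)

Parcel:
  200–1500 m, dry: Δz = 1.3 km ⇒ ΔT = -13°C; T = 5.5°C
  1500–2400 m, saturated: Δz = 0.9 km ⇒ ΔT = -6.3°C; T = -0.8°C
Environment:
  200–1200 m, environment, lower layer: Δz = 1 km ⇒ ΔT = -7.1°C; T = 11.4°C
  1200–2400 m, environment, upper layer: Δz = 1.2 km ⇒ ΔT = -14.4°C; T = -3°C
T_parcel − T_env = -0.8 − (-3) = +2.2°C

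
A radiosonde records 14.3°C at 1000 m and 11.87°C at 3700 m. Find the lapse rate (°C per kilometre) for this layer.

0.9°C/km

Γ = −ΔT/Δz = (14.3 − 11.87) / (3700 − 1000) m
  = 2.43°C / 2.7 km = 0.9°C/km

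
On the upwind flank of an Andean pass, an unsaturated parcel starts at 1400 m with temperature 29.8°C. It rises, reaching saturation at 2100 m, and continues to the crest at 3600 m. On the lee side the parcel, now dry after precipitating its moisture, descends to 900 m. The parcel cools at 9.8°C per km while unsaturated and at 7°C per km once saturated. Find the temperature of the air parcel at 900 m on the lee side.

38.9°C

From 1400 m to 2100 m (dry): cools by 9.8 × 0.7 = 6.86°C, giving 22.94°C.
From 2100 m to 3600 m (saturated): cools by 7 × 1.5 = 10.5°C, giving 12.44°C.
From 3600 m to 900 m (dry descent): warms by 9.8 × 2.7 = 26.46°C, giving 38.9°C.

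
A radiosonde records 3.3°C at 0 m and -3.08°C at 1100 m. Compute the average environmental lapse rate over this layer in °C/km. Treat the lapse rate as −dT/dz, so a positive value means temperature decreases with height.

Γ = −ΔT/Δz = (3.3 − (-3.08)) / (1100 − 0) m
  = 6.38°C / 1.1 km = 5.8°C/km

5.8°C/km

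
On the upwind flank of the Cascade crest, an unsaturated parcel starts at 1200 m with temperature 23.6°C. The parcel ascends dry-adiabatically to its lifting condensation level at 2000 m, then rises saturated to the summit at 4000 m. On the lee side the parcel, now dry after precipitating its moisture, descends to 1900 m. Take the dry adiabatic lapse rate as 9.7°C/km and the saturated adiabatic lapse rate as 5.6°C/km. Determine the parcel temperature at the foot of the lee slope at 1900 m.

25.01°C

Dry to 2000 m: -9.7 × 0.8 km = -7.76°C, so T = 15.84°C.
Saturated to 4000 m: -5.6 × 2 km = -11.2°C, so T = 4.64°C.
Dry descent to 1900 m: +9.7 × 2.1 km = +20.37°C, so T = 25.01°C.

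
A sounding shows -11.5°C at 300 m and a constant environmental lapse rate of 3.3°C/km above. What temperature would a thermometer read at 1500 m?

-15.46°C

300–1500 m, environmental: Δz = 1.2 km ⇒ ΔT = -3.96°C; T = -15.46°C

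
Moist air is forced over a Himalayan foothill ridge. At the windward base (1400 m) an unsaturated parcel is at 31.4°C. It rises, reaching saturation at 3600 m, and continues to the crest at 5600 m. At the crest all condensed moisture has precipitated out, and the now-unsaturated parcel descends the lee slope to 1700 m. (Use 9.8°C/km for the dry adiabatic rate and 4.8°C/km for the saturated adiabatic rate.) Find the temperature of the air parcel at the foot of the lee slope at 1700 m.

1400–3600 m, dry: Δz = 2.2 km ⇒ ΔT = -21.56°C; T = 9.84°C
3600–5600 m, saturated: Δz = 2 km ⇒ ΔT = -9.6°C; T = 0.24°C
5600–1700 m, dry descent: Δz = 3.9 km ⇒ ΔT = +38.22°C; T = 38.46°C

38.46°C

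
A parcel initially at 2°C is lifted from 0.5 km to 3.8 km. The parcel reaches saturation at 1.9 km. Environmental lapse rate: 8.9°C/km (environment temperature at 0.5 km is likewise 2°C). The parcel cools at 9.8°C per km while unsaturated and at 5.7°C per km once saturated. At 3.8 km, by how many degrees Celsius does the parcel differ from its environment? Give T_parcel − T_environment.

Parcel:
  Dry to 1900 m: -9.8 × 1.4 km = -13.72°C, so T = -11.72°C.
  Saturated to 3800 m: -5.7 × 1.9 km = -10.83°C, so T = -22.55°C.
Environment:
  Environment to 3800 m: -8.9 × 3.3 km = -29.37°C, so T = -27.37°C.
T_parcel − T_env = -22.55 − (-27.37) = +4.82°C

+4.82°C (parcel warmer than environment)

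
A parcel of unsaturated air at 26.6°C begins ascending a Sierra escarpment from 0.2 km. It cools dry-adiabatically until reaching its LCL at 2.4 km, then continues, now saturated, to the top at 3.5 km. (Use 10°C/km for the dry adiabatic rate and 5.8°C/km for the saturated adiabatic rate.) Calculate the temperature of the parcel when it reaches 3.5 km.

-1.78°C

200–2400 m, dry: Δz = 2.2 km ⇒ ΔT = -22°C; T = 4.6°C
2400–3500 m, saturated: Δz = 1.1 km ⇒ ΔT = -6.38°C; T = -1.78°C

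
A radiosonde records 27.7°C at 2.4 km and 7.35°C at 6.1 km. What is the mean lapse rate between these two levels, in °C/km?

5.5°C/km

Γ = −ΔT/Δz = (27.7 − 7.35) / (6100 − 2400) m
  = 20.35°C / 3.7 km = 5.5°C/km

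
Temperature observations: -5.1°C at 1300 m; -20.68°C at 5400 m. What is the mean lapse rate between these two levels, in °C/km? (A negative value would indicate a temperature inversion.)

Γ = −ΔT/Δz = (-5.1 − (-20.68)) / (5400 − 1300) m
  = 15.58°C / 4.1 km = 3.8°C/km

3.8°C/km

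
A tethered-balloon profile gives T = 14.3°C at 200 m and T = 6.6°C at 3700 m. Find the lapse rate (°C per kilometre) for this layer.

2.2°C/km

Γ = −ΔT/Δz = (14.3 − 6.6) / (3700 − 200) m
  = 7.7°C / 3.5 km = 2.2°C/km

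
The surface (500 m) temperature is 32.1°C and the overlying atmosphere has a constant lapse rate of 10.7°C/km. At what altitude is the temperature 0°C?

3500 m

Height above start = (32.1 − 0) / 10.7 = 3 km
Altitude = 500 m + 3000 m = 3500 m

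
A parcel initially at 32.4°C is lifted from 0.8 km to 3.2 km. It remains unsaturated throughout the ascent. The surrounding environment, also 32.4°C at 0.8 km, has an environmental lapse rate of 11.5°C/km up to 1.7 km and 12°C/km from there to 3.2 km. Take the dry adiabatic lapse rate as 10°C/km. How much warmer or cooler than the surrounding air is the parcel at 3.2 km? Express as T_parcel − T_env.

+4.35°C (parcel warmer than environment)

Parcel:
  From 800 m to 3200 m (dry): cools by 10 × 2.4 = 24°C, giving 8.4°C.
Environment:
  From 800 m to 1700 m (environment, lower layer): cools by 11.5 × 0.9 = 10.35°C, giving 22.05°C.
  From 1700 m to 3200 m (environment, upper layer): cools by 12 × 1.5 = 18°C, giving 4.05°C.
T_parcel − T_env = 8.4 − 4.05 = +4.35°C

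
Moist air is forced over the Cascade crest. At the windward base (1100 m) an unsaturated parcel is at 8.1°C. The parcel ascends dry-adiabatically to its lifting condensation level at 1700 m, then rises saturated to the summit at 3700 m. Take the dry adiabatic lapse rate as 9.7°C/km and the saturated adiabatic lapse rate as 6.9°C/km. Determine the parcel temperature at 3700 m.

1100 → 1700 m (dry, 9.7°C/km): ΔT = -9.7 × 0.6 = -5.82°C → T = 2.28°C
1700 → 3700 m (saturated, 6.9°C/km): ΔT = -6.9 × 2 = -13.8°C → T = -11.52°C

-11.52°C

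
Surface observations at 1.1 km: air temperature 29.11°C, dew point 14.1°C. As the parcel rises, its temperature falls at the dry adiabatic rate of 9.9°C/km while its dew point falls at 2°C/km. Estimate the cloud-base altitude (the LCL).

3 km

T and T_d converge at 9.9 − 2 = 7.9°C per km
Height above start = (29.11 − 14.1) / 7.9 = 1.9 km
LCL altitude = 1100 m + 1900 m = 3000 m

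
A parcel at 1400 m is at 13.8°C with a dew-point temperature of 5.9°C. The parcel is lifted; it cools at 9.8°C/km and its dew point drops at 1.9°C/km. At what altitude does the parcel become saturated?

2400 m

T and T_d converge at 9.8 − 1.9 = 7.9°C per km
Height above start = (13.8 − 5.9) / 7.9 = 1 km
LCL altitude = 1400 m + 1000 m = 2400 m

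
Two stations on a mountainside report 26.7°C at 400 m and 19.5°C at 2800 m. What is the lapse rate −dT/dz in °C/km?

Γ = −ΔT/Δz = (26.7 − 19.5) / (2800 − 400) m
  = 7.2°C / 2.4 km = 3°C/km

3°C/km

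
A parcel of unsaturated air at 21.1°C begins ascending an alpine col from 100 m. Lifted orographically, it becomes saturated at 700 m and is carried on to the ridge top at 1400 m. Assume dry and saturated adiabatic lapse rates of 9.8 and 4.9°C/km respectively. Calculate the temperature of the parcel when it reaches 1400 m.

100 → 700 m (dry, 9.8°C/km): ΔT = -9.8 × 0.6 = -5.88°C → T = 15.22°C
700 → 1400 m (saturated, 4.9°C/km): ΔT = -4.9 × 0.7 = -3.43°C → T = 11.79°C

11.79°C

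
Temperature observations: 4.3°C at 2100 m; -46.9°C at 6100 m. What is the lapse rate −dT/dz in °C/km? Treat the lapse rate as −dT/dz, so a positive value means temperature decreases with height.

12.8°C/km

Γ = −ΔT/Δz = (4.3 − (-46.9)) / (6100 − 2100) m
  = 51.2°C / 4 km = 12.8°C/km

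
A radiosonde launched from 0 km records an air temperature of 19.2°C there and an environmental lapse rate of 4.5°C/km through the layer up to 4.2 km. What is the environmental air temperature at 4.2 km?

0.3°C

Environmental to 4200 m: -4.5 × 4.2 km = -18.9°C, so T = 0.3°C.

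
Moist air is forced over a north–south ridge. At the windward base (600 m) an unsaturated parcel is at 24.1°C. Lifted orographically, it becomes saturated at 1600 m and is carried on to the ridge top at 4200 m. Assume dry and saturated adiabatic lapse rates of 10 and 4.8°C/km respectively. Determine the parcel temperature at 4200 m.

600 → 1600 m (dry, 10°C/km): ΔT = -10 × 1 = -10°C → T = 14.1°C
1600 → 4200 m (saturated, 4.8°C/km): ΔT = -4.8 × 2.6 = -12.48°C → T = 1.62°C

1.62°C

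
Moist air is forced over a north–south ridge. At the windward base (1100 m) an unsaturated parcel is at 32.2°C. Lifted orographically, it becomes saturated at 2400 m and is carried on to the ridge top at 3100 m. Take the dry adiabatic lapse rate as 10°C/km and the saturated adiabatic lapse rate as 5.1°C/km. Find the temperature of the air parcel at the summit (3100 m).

15.63°C

1100–2400 m, dry: Δz = 1.3 km ⇒ ΔT = -13°C; T = 19.2°C
2400–3100 m, saturated: Δz = 0.7 km ⇒ ΔT = -3.57°C; T = 15.63°C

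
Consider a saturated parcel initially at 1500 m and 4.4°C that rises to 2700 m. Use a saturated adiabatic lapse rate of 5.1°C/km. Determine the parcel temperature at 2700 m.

-1.72°C

1500 → 2700 m (saturated adiabatic, 5.1°C/km): ΔT = -5.1 × 1.2 = -6.12°C → T = -1.72°C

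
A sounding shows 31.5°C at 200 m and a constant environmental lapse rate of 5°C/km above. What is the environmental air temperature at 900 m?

28°C

200–900 m, environmental: Δz = 0.7 km ⇒ ΔT = -3.5°C; T = 28°C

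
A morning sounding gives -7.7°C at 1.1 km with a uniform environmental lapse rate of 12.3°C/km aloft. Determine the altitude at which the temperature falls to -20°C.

Height above start = (-7.7 − (-20)) / 12.3 = 1 km
Altitude = 1100 m + 1000 m = 2100 m

2.1 km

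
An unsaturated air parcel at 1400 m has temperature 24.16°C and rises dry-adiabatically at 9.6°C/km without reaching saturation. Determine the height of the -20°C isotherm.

Height above start = (24.16 − (-20)) / 9.6 = 4.6 km
Altitude = 1400 m + 4600 m = 6000 m

6000 m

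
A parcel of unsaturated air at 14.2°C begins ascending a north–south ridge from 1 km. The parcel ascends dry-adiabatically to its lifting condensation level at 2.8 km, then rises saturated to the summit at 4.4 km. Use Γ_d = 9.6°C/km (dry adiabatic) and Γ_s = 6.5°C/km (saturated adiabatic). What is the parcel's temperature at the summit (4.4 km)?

-13.48°C

1000 → 2800 m (dry, 9.6°C/km): ΔT = -9.6 × 1.8 = -17.28°C → T = -3.08°C
2800 → 4400 m (saturated, 6.5°C/km): ΔT = -6.5 × 1.6 = -10.4°C → T = -13.48°C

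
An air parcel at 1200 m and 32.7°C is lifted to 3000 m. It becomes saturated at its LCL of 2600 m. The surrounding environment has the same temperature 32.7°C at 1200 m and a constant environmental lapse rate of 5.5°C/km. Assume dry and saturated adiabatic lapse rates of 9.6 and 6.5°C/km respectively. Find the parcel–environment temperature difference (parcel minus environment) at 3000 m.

Parcel:
  1200–2600 m, dry: Δz = 1.4 km ⇒ ΔT = -13.44°C; T = 19.26°C
  2600–3000 m, saturated: Δz = 0.4 km ⇒ ΔT = -2.6°C; T = 16.66°C
Environment:
  1200–3000 m, environment: Δz = 1.8 km ⇒ ΔT = -9.9°C; T = 22.8°C
T_parcel − T_env = 16.66 − 22.8 = -6.14°C

-6.14°C (parcel cooler than environment)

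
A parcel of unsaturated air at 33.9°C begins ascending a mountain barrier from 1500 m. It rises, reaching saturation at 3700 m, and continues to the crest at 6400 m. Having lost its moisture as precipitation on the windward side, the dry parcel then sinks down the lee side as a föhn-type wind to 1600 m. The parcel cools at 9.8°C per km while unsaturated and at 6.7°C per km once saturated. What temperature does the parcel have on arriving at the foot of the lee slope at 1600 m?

1500–3700 m, dry: Δz = 2.2 km ⇒ ΔT = -21.56°C; T = 12.34°C
3700–6400 m, saturated: Δz = 2.7 km ⇒ ΔT = -18.09°C; T = -5.75°C
6400–1600 m, dry descent: Δz = 4.8 km ⇒ ΔT = +47.04°C; T = 41.29°C

41.29°C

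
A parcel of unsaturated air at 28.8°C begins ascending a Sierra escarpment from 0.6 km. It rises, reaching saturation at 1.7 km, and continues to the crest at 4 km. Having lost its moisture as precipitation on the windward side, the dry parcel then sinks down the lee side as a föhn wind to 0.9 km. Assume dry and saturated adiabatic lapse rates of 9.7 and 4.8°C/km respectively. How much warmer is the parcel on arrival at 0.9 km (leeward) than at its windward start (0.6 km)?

+8.36°C

600–1700 m, dry: Δz = 1.1 km ⇒ ΔT = -10.67°C; T = 18.13°C
1700–4000 m, saturated: Δz = 2.3 km ⇒ ΔT = -11.04°C; T = 7.09°C
4000–900 m, dry descent: Δz = 3.1 km ⇒ ΔT = +30.07°C; T = 37.16°C
Net change vs windward start: 37.16 − 28.8 = +8.36°C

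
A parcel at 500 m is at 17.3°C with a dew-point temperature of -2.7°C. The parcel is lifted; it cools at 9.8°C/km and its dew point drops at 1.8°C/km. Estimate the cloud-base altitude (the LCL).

T and T_d converge at 9.8 − 1.8 = 8°C per km
Height above start = (17.3 − (-2.7)) / 8 = 2.5 km
LCL altitude = 500 m + 2500 m = 3000 m

3000 m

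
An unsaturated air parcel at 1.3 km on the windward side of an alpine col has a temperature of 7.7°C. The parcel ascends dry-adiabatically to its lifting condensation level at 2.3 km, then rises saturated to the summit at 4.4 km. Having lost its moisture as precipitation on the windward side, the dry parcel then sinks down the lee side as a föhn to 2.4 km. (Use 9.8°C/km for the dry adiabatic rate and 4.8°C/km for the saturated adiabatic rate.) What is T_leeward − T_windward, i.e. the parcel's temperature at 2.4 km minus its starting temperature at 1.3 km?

1300 → 2300 m (dry, 9.8°C/km): ΔT = -9.8 × 1 = -9.8°C → T = -2.1°C
2300 → 4400 m (saturated, 4.8°C/km): ΔT = -4.8 × 2.1 = -10.08°C → T = -12.18°C
4400 → 2400 m (dry descent, 9.8°C/km): ΔT = +9.8 × 2 = +19.6°C → T = 7.42°C
Net change vs windward start: 7.42 − 7.7 = -0.28°C

-0.28°C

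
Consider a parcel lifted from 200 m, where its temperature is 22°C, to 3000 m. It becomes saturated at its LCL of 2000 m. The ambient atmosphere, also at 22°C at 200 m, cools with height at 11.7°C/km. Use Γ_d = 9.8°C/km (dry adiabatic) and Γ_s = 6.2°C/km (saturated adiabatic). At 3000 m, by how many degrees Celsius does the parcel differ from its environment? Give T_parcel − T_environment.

Parcel:
  Dry to 2000 m: -9.8 × 1.8 km = -17.64°C, so T = 4.36°C.
  Saturated to 3000 m: -6.2 × 1 km = -6.2°C, so T = -1.84°C.
Environment:
  Environment to 3000 m: -11.7 × 2.8 km = -32.76°C, so T = -10.76°C.
T_parcel − T_env = -1.84 − (-10.76) = +8.92°C

+8.92°C (parcel warmer than environment)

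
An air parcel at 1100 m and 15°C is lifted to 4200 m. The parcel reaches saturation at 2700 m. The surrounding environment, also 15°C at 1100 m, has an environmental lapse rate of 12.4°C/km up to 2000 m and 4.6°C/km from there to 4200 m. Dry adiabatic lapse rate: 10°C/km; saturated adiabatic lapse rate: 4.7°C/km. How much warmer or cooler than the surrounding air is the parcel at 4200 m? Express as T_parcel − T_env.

Parcel:
  1100–2700 m, dry: Δz = 1.6 km ⇒ ΔT = -16°C; T = -1°C
  2700–4200 m, saturated: Δz = 1.5 km ⇒ ΔT = -7.05°C; T = -8.05°C
Environment:
  1100–2000 m, environment, lower layer: Δz = 0.9 km ⇒ ΔT = -11.16°C; T = 3.84°C
  2000–4200 m, environment, upper layer: Δz = 2.2 km ⇒ ΔT = -10.12°C; T = -6.28°C
T_parcel − T_env = -8.05 − (-6.28) = -1.77°C

-1.77°C (parcel cooler than environment)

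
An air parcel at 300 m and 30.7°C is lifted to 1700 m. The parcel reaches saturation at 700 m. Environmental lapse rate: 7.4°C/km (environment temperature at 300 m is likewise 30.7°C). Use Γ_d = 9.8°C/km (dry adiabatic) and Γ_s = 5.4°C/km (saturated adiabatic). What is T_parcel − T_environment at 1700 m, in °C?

Parcel:
  300–700 m, dry: Δz = 0.4 km ⇒ ΔT = -3.92°C; T = 26.78°C
  700–1700 m, saturated: Δz = 1 km ⇒ ΔT = -5.4°C; T = 21.38°C
Environment:
  300–1700 m, environment: Δz = 1.4 km ⇒ ΔT = -10.36°C; T = 20.34°C
T_parcel − T_env = 21.38 − 20.34 = +1.04°C

+1.04°C (parcel warmer than environment)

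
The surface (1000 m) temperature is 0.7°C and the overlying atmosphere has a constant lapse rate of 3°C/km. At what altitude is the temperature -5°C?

2900 m

Height above start = (0.7 − (-5)) / 3 = 1.9 km
Altitude = 1000 m + 1900 m = 2900 m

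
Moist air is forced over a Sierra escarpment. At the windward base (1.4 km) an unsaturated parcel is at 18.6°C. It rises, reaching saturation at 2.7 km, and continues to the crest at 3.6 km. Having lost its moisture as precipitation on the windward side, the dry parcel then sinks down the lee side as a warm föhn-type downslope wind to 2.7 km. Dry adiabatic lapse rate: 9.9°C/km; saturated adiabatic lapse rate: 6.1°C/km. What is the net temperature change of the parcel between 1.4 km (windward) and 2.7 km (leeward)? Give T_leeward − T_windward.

-9.45°C

From 1400 m to 2700 m (dry): cools by 9.9 × 1.3 = 12.87°C, giving 5.73°C.
From 2700 m to 3600 m (saturated): cools by 6.1 × 0.9 = 5.49°C, giving 0.24°C.
From 3600 m to 2700 m (dry descent): warms by 9.9 × 0.9 = 8.91°C, giving 9.15°C.
Net change vs windward start: 9.15 − 18.6 = -9.45°C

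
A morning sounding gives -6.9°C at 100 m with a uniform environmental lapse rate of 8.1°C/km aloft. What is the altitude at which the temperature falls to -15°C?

1100 m

Height above start = (-6.9 − (-15)) / 8.1 = 1 km
Altitude = 100 m + 1000 m = 1100 m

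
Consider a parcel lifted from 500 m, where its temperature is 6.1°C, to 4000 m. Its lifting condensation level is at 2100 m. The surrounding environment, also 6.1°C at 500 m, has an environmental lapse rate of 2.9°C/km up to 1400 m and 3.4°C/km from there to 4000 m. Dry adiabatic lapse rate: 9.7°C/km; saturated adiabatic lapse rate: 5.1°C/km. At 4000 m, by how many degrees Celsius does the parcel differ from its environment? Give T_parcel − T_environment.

Parcel:
  From 500 m to 2100 m (dry): cools by 9.7 × 1.6 = 15.52°C, giving -9.42°C.
  From 2100 m to 4000 m (saturated): cools by 5.1 × 1.9 = 9.69°C, giving -19.11°C.
Environment:
  From 500 m to 1400 m (environment, lower layer): cools by 2.9 × 0.9 = 2.61°C, giving 3.49°C.
  From 1400 m to 4000 m (environment, upper layer): cools by 3.4 × 2.6 = 8.84°C, giving -5.35°C.
T_parcel − T_env = -19.11 − (-5.35) = -13.76°C

-13.76°C (parcel cooler than environment)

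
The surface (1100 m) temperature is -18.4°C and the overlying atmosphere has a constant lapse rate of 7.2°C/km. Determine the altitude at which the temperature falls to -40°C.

4100 m

Height above start = (-18.4 − (-40)) / 7.2 = 3 km
Altitude = 1100 m + 3000 m = 4100 m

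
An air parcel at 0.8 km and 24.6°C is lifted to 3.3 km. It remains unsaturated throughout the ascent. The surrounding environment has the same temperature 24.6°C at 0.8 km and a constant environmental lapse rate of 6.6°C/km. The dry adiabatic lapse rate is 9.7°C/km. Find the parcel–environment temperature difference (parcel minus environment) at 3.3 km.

Parcel:
  800–3300 m, dry: Δz = 2.5 km ⇒ ΔT = -24.25°C; T = 0.35°C
Environment:
  800–3300 m, environment: Δz = 2.5 km ⇒ ΔT = -16.5°C; T = 8.1°C
T_parcel − T_env = 0.35 − 8.1 = -7.75°C

-7.75°C (parcel cooler than environment)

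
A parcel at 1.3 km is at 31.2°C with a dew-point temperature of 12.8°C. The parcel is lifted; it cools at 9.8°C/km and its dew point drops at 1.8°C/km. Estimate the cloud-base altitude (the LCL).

T and T_d converge at 9.8 − 1.8 = 8°C per km
Height above start = (31.2 − 12.8) / 8 = 2.3 km
LCL altitude = 1300 m + 2300 m = 3600 m

3.6 km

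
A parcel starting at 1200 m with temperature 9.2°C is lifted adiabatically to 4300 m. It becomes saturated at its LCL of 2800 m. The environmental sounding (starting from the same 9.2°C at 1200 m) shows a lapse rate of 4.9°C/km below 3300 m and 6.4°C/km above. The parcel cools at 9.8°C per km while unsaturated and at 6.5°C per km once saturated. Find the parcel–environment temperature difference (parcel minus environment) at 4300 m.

Parcel:
  From 1200 m to 2800 m (dry): cools by 9.8 × 1.6 = 15.68°C, giving -6.48°C.
  From 2800 m to 4300 m (saturated): cools by 6.5 × 1.5 = 9.75°C, giving -16.23°C.
Environment:
  From 1200 m to 3300 m (environment, lower layer): cools by 4.9 × 2.1 = 10.29°C, giving -1.09°C.
  From 3300 m to 4300 m (environment, upper layer): cools by 6.4 × 1 = 6.4°C, giving -7.49°C.
T_parcel − T_env = -16.23 − (-7.49) = -8.74°C

-8.74°C (parcel cooler than environment)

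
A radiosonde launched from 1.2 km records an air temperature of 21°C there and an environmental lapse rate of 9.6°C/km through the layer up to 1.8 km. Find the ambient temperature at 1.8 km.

Environmental to 1800 m: -9.6 × 0.6 km = -5.76°C, so T = 15.24°C.

15.24°C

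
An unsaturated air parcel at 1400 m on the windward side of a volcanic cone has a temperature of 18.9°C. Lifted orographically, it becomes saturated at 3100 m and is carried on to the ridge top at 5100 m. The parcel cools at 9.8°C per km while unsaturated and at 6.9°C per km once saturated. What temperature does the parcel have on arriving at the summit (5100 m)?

-11.56°C

Dry to 3100 m: -9.8 × 1.7 km = -16.66°C, so T = 2.24°C.
Saturated to 5100 m: -6.9 × 2 km = -13.8°C, so T = -11.56°C.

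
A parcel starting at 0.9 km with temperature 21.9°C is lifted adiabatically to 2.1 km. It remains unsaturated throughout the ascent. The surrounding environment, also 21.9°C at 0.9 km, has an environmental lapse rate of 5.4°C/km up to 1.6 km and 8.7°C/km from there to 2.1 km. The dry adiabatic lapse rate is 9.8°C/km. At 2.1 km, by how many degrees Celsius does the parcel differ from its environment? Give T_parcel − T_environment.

-3.63°C (parcel cooler than environment)

Parcel:
  900–2100 m, dry: Δz = 1.2 km ⇒ ΔT = -11.76°C; T = 10.14°C
Environment:
  900–1600 m, environment, lower layer: Δz = 0.7 km ⇒ ΔT = -3.78°C; T = 18.12°C
  1600–2100 m, environment, upper layer: Δz = 0.5 km ⇒ ΔT = -4.35°C; T = 13.77°C
T_parcel − T_env = 10.14 − 13.77 = -3.63°C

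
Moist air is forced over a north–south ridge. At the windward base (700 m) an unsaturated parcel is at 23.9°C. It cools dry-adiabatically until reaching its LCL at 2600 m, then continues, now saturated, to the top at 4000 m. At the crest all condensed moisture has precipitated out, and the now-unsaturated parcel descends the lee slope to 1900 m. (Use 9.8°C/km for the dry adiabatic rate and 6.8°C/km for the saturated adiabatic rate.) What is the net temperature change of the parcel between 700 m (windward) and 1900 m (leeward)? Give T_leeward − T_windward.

700–2600 m, dry: Δz = 1.9 km ⇒ ΔT = -18.62°C; T = 5.28°C
2600–4000 m, saturated: Δz = 1.4 km ⇒ ΔT = -9.52°C; T = -4.24°C
4000–1900 m, dry descent: Δz = 2.1 km ⇒ ΔT = +20.58°C; T = 16.34°C
Net change vs windward start: 16.34 − 23.9 = -7.56°C

-7.56°C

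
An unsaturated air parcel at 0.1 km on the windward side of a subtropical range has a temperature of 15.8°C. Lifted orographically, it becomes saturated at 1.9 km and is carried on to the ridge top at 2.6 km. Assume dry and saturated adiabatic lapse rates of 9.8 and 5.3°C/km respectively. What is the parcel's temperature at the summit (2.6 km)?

From 100 m to 1900 m (dry): cools by 9.8 × 1.8 = 17.64°C, giving -1.84°C.
From 1900 m to 2600 m (saturated): cools by 5.3 × 0.7 = 3.71°C, giving -5.55°C.

-5.55°C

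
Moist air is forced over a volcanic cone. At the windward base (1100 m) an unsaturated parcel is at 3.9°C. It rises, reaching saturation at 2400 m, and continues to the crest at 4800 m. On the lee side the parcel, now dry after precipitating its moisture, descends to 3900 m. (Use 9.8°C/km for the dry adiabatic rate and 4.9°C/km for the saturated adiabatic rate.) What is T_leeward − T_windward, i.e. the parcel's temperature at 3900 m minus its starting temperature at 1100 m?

-15.68°C

From 1100 m to 2400 m (dry): cools by 9.8 × 1.3 = 12.74°C, giving -8.84°C.
From 2400 m to 4800 m (saturated): cools by 4.9 × 2.4 = 11.76°C, giving -20.6°C.
From 4800 m to 3900 m (dry descent): warms by 9.8 × 0.9 = 8.82°C, giving -11.78°C.
Net change vs windward start: -11.78 − 3.9 = -15.68°C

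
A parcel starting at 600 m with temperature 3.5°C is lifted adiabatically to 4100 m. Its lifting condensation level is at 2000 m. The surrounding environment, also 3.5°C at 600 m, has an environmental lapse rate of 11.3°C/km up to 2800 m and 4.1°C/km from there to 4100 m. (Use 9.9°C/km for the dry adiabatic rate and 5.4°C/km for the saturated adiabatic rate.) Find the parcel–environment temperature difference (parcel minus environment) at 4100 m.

+4.99°C (parcel warmer than environment)

Parcel:
  600 → 2000 m (dry, 9.9°C/km): ΔT = -9.9 × 1.4 = -13.86°C → T = -10.36°C
  2000 → 4100 m (saturated, 5.4°C/km): ΔT = -5.4 × 2.1 = -11.34°C → T = -21.7°C
Environment:
  600 → 2800 m (environment, lower layer, 11.3°C/km): ΔT = -11.3 × 2.2 = -24.86°C → T = -21.36°C
  2800 → 4100 m (environment, upper layer, 4.1°C/km): ΔT = -4.1 × 1.3 = -5.33°C → T = -26.69°C
T_parcel − T_env = -21.7 − (-26.69) = +4.99°C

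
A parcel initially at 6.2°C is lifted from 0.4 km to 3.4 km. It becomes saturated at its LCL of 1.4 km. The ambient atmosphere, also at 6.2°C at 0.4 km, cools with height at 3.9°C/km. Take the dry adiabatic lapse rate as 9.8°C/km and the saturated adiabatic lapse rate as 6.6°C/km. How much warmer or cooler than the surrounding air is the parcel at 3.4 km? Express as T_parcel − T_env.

-11.3°C (parcel cooler than environment)

Parcel:
  From 400 m to 1400 m (dry): cools by 9.8 × 1 = 9.8°C, giving -3.6°C.
  From 1400 m to 3400 m (saturated): cools by 6.6 × 2 = 13.2°C, giving -16.8°C.
Environment:
  From 400 m to 3400 m (environment): cools by 3.9 × 3 = 11.7°C, giving -5.5°C.
T_parcel − T_env = -16.8 − (-5.5) = -11.3°C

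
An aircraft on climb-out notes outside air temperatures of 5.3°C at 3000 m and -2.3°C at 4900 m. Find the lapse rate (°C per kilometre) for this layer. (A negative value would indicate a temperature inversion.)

Γ = −ΔT/Δz = (5.3 − (-2.3)) / (4900 − 3000) m
  = 7.6°C / 1.9 km = 4°C/km

4°C/km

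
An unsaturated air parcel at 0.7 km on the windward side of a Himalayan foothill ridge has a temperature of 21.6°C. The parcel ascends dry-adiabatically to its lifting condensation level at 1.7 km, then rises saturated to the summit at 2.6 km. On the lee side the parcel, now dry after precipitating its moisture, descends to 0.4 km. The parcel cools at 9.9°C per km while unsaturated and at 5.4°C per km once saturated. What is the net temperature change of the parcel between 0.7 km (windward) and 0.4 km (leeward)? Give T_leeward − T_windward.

+7.02°C

700–1700 m, dry: Δz = 1 km ⇒ ΔT = -9.9°C; T = 11.7°C
1700–2600 m, saturated: Δz = 0.9 km ⇒ ΔT = -4.86°C; T = 6.84°C
2600–400 m, dry descent: Δz = 2.2 km ⇒ ΔT = +21.78°C; T = 28.62°C
Net change vs windward start: 28.62 − 21.6 = +7.02°C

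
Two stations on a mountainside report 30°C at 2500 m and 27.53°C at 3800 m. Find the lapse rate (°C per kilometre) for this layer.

Γ = −ΔT/Δz = (30 − 27.53) / (3800 − 2500) m
  = 2.47°C / 1.3 km = 1.9°C/km

1.9°C/km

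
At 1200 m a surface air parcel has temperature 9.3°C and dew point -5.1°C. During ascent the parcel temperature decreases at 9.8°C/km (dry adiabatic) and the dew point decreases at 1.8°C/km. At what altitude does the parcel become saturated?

T and T_d converge at 9.8 − 1.8 = 8°C per km
Height above start = (9.3 − (-5.1)) / 8 = 1.8 km
LCL altitude = 1200 m + 1800 m = 3000 m

3000 m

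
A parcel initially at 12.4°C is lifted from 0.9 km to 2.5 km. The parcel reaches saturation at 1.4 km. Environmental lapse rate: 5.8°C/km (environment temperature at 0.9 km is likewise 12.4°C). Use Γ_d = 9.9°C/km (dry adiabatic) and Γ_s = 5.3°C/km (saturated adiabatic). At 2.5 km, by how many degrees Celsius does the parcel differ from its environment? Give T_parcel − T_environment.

Parcel:
  Dry to 1400 m: -9.9 × 0.5 km = -4.95°C, so T = 7.45°C.
  Saturated to 2500 m: -5.3 × 1.1 km = -5.83°C, so T = 1.62°C.
Environment:
  Environment to 2500 m: -5.8 × 1.6 km = -9.28°C, so T = 3.12°C.
T_parcel − T_env = 1.62 − 3.12 = -1.5°C

-1.5°C (parcel cooler than environment)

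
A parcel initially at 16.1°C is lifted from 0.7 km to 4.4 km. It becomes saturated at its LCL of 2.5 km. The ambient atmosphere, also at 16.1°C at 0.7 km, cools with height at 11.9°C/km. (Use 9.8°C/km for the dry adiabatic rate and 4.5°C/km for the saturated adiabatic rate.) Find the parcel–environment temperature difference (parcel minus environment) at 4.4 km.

Parcel:
  From 700 m to 2500 m (dry): cools by 9.8 × 1.8 = 17.64°C, giving -1.54°C.
  From 2500 m to 4400 m (saturated): cools by 4.5 × 1.9 = 8.55°C, giving -10.09°C.
Environment:
  From 700 m to 4400 m (environment): cools by 11.9 × 3.7 = 44.03°C, giving -27.93°C.
T_parcel − T_env = -10.09 − (-27.93) = +17.84°C

+17.84°C (parcel warmer than environment)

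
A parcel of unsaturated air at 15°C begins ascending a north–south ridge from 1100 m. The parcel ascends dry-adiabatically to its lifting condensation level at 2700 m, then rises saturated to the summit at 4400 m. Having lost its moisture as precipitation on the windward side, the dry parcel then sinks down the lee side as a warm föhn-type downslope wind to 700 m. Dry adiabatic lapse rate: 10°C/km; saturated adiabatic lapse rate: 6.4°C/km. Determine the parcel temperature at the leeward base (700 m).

1100 → 2700 m (dry, 10°C/km): ΔT = -10 × 1.6 = -16°C → T = -1°C
2700 → 4400 m (saturated, 6.4°C/km): ΔT = -6.4 × 1.7 = -10.88°C → T = -11.88°C
4400 → 700 m (dry descent, 10°C/km): ΔT = +10 × 3.7 = +37°C → T = 25.12°C

25.12°C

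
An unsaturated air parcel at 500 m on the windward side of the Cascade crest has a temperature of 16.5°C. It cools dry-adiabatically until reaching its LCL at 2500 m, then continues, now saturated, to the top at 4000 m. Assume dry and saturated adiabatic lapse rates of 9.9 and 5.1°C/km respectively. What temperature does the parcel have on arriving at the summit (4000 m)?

-10.95°C

Dry to 2500 m: -9.9 × 2 km = -19.8°C, so T = -3.3°C.
Saturated to 4000 m: -5.1 × 1.5 km = -7.65°C, so T = -10.95°C.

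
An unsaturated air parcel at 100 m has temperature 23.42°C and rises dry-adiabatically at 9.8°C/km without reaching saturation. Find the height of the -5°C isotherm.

3000 m

Height above start = (23.42 − (-5)) / 9.8 = 2.9 km
Altitude = 100 m + 2900 m = 3000 m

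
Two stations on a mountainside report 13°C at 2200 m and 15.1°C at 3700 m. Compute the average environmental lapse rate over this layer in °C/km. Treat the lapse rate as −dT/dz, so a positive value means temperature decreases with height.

Γ = −ΔT/Δz = (13 − 15.1) / (3700 − 2200) m
  = -2.1°C / 1.5 km = -1.4°C/km

-1.4°C/km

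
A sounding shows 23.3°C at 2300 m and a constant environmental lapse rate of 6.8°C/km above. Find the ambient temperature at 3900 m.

2300 → 3900 m (environmental, 6.8°C/km): ΔT = -6.8 × 1.6 = -10.88°C → T = 12.42°C

12.42°C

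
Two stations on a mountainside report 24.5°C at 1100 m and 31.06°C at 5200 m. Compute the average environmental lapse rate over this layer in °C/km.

-1.6°C/km

Γ = −ΔT/Δz = (24.5 − 31.06) / (5200 − 1100) m
  = -6.56°C / 4.1 km = -1.6°C/km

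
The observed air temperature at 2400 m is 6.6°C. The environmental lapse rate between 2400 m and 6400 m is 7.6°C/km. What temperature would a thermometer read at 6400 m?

Environmental to 6400 m: -7.6 × 4 km = -30.4°C, so T = -23.8°C.

-23.8°C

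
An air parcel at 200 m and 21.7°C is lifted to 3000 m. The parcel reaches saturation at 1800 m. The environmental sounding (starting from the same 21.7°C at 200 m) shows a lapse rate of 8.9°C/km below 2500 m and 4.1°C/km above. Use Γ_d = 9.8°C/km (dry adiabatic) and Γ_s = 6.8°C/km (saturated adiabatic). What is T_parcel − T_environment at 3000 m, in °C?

Parcel:
  From 200 m to 1800 m (dry): cools by 9.8 × 1.6 = 15.68°C, giving 6.02°C.
  From 1800 m to 3000 m (saturated): cools by 6.8 × 1.2 = 8.16°C, giving -2.14°C.
Environment:
  From 200 m to 2500 m (environment, lower layer): cools by 8.9 × 2.3 = 20.47°C, giving 1.23°C.
  From 2500 m to 3000 m (environment, upper layer): cools by 4.1 × 0.5 = 2.05°C, giving -0.82°C.
T_parcel − T_env = -2.14 − (-0.82) = -1.32°C

-1.32°C (parcel cooler than environment)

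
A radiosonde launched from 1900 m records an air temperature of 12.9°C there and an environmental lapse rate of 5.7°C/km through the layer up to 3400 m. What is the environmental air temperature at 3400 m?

1900–3400 m, environmental: Δz = 1.5 km ⇒ ΔT = -8.55°C; T = 4.35°C

4.35°C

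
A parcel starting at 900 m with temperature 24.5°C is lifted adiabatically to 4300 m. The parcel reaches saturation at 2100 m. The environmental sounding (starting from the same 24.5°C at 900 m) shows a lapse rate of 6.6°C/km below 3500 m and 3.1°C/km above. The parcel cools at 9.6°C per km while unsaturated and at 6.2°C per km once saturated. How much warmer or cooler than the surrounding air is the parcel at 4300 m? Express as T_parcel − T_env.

-5.52°C (parcel cooler than environment)

Parcel:
  900–2100 m, dry: Δz = 1.2 km ⇒ ΔT = -11.52°C; T = 12.98°C
  2100–4300 m, saturated: Δz = 2.2 km ⇒ ΔT = -13.64°C; T = -0.66°C
Environment:
  900–3500 m, environment, lower layer: Δz = 2.6 km ⇒ ΔT = -17.16°C; T = 7.34°C
  3500–4300 m, environment, upper layer: Δz = 0.8 km ⇒ ΔT = -2.48°C; T = 4.86°C
T_parcel − T_env = -0.66 − 4.86 = -5.52°C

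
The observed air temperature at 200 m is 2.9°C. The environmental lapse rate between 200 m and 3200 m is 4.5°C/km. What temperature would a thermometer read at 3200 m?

-10.6°C

200 → 3200 m (environmental, 4.5°C/km): ΔT = -4.5 × 3 = -13.5°C → T = -10.6°C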